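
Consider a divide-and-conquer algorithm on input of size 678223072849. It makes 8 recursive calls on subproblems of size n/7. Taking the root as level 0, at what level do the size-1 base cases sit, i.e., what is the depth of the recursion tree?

For divide and conquer with division factor 7:

Problem sizes at each level:
Level 0: 678223072849
Level 1: 96889010407
Level 2: 13841287201
Level 3: 1977326743
Level 4: 282475249
Level 5: 40353607
Level 6: 5764801
Level 7: 823543
Level 8: 117649
Level 9: 16807
Level 10: 2401
Level 11: 343
Level 12: 49
Level 13: 7
Level 14: 1

The root is level 0 and the size-1 base case is level 14 (the tree spans levels 0 through 14, i.e. 15 levels counting the root), so the depth is the number of divisions: log_7(678223072849) = 14

The recursion tree depth is log_7(678223072849) = 14. At each level, the problem size is divided by 7, so it takes 14 divisions to reduce to a base case of size 1. The algorithm makes 8 recursive calls at each level.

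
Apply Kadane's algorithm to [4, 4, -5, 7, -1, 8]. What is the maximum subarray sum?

Using Kadane's algorithm on [4, 4, -5, 7, -1, 8]:

Scanning through the array:
Position 1 (value 4): max_ending_here = 8, max_so_far = 8
Position 2 (value -5): max_ending_here = 3, max_so_far = 8
Position 3 (value 7): max_ending_here = 10, max_so_far = 10
Position 4 (value -1): max_ending_here = 9, max_so_far = 10
Position 5 (value 8): max_ending_here = 17, max_so_far = 17

Maximum subarray: [4, 4, -5, 7, -1, 8]
Maximum sum: 17

The maximum subarray is [4, 4, -5, 7, -1, 8] with sum 17. This subarray runs from index 0 to index 5.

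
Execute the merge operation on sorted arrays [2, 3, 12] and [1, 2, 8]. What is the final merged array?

Merging process:

Compare 2 vs 1: take 1 from right. Merged: [1]
Compare 2 vs 2: take 2 from left. Merged: [1, 2]
Compare 3 vs 2: take 2 from right. Merged: [1, 2, 2]
Compare 3 vs 8: take 3 from left. Merged: [1, 2, 2, 3]
Compare 12 vs 8: take 8 from right. Merged: [1, 2, 2, 3, 8]
Append remaining from left: [12]. Merged: [1, 2, 2, 3, 8, 12]

Final merged array: [1, 2, 2, 3, 8, 12]
Total comparisons: 5

The merged array is [1, 2, 2, 3, 8, 12], requiring 5 comparisons. The merge step runs in O(n) time where n is the total number of elements.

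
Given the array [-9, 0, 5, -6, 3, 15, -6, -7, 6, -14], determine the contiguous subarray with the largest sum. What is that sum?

Using Kadane's algorithm on [-9, 0, 5, -6, 3, 15, -6, -7, 6, -14]:

Scanning through the array:
Position 1 (value 0): max_ending_here = 0, max_so_far = 0
Position 2 (value 5): max_ending_here = 5, max_so_far = 5
Position 3 (value -6): max_ending_here = -1, max_so_far = 5
Position 4 (value 3): max_ending_here = 3, max_so_far = 5
Position 5 (value 15): max_ending_here = 18, max_so_far = 18
Position 6 (value -6): max_ending_here = 12, max_so_far = 18
Position 7 (value -7): max_ending_here = 5, max_so_far = 18
Position 8 (value 6): max_ending_here = 11, max_so_far = 18
Position 9 (value -14): max_ending_here = -3, max_so_far = 18

Maximum subarray: [3, 15]
Maximum sum: 18

The maximum subarray is [3, 15] with sum 18. This subarray runs from index 4 to index 5.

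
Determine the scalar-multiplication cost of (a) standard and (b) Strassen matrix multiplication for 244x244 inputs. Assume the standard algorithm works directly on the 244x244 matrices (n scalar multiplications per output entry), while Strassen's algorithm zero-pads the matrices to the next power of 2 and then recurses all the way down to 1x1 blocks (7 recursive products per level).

Matrix multiplication for 244x244 matrices:

Strassen's algorithm requires power-of-2 dimensions. Pad 244x244 to 256x256 (next power of 2).

Standard algorithm: 244^3 = 14526784 multiplications
Strassen's algorithm: 7^(log2(256)) = 7^8 = 5764801 multiplications
Savings: 14526784 - 5764801 = 8761983 multiplications

Standard: 14526784 multiplications (244^3). Strassen: 5764801 multiplications (7^8, after padding to 256x256). Strassen reduces 8 recursive multiplications to 7 at each level.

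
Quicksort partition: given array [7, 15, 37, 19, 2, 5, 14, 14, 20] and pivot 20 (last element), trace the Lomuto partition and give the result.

Lomuto partition with pivot = 20:

Initial array: [7, 15, 37, 19, 2, 5, 14, 14, 20]

arr[0]=7 <= 20: swap with position 0, array becomes [7, 15, 37, 19, 2, 5, 14, 14, 20]
arr[1]=15 <= 20: swap with position 1, array becomes [7, 15, 37, 19, 2, 5, 14, 14, 20]
arr[2]=37 > 20: no swap
arr[3]=19 <= 20: swap with position 2, array becomes [7, 15, 19, 37, 2, 5, 14, 14, 20]
arr[4]=2 <= 20: swap with position 3, array becomes [7, 15, 19, 2, 37, 5, 14, 14, 20]
arr[5]=5 <= 20: swap with position 4, array becomes [7, 15, 19, 2, 5, 37, 14, 14, 20]
arr[6]=14 <= 20: swap with position 5, array becomes [7, 15, 19, 2, 5, 14, 37, 14, 20]
arr[7]=14 <= 20: swap with position 6, array becomes [7, 15, 19, 2, 5, 14, 14, 37, 20]

Place pivot at position 7: [7, 15, 19, 2, 5, 14, 14, 20, 37]
Pivot position: 7

After partitioning with pivot 20, the array becomes [7, 15, 19, 2, 5, 14, 14, 20, 37]. The pivot is placed at index 7. All elements to the left of the pivot are <= 20, and all elements to the right are > 20.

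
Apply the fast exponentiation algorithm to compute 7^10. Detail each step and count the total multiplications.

Computing 7^10 by squaring (build up from 7^1; each line after the first costs one multiplication):

7^1 = 7
7^2 = (7^1)^2 = 7^2 = 49
7^4 = (7^2)^2 = 49^2 = 2401
7^5 = 7 * 7^4 = 7 * 2401 = 16807
7^10 = (7^5)^2 = 16807^2 = 282475249

Result: 282475249
Multiplications needed: 4 (4 lines after 7^1)

7^10 = 282475249. Using exponentiation by squaring, this requires 4 multiplications. The key idea: if the exponent is even, square the half-power; if odd, multiply by the base once.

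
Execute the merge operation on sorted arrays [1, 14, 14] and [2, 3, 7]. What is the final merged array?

Merging process:

Compare 1 vs 2: take 1 from left. Merged: [1]
Compare 14 vs 2: take 2 from right. Merged: [1, 2]
Compare 14 vs 3: take 3 from right. Merged: [1, 2, 3]
Compare 14 vs 7: take 7 from right. Merged: [1, 2, 3, 7]
Append remaining from left: [14, 14]. Merged: [1, 2, 3, 7, 14, 14]

Final merged array: [1, 2, 3, 7, 14, 14]
Total comparisons: 4

The merged array is [1, 2, 3, 7, 14, 14], requiring 4 comparisons. The merge step runs in O(n) time where n is the total number of elements.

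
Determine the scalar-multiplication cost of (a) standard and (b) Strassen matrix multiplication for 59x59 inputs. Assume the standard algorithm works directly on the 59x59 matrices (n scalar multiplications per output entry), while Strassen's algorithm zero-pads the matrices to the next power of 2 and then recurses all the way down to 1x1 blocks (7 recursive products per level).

Matrix multiplication for 59x59 matrices:

Strassen's algorithm requires power-of-2 dimensions. Pad 59x59 to 64x64 (next power of 2).

Standard algorithm: 59^3 = 205379 multiplications
Strassen's algorithm: 7^(log2(64)) = 7^6 = 117649 multiplications
Savings: 205379 - 117649 = 87730 multiplications

Standard: 205379 multiplications (59^3). Strassen: 117649 multiplications (7^6, after padding to 64x64). Strassen reduces 8 recursive multiplications to 7 at each level.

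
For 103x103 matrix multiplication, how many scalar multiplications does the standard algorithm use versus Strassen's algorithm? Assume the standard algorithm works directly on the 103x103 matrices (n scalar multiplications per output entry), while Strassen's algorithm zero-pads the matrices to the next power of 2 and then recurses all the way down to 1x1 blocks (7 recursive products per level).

Matrix multiplication for 103x103 matrices:

Strassen's algorithm requires power-of-2 dimensions. Pad 103x103 to 128x128 (next power of 2).

Standard algorithm: 103^3 = 1092727 multiplications
Strassen's algorithm: 7^(log2(128)) = 7^7 = 823543 multiplications
Savings: 1092727 - 823543 = 269184 multiplications

Standard: 1092727 multiplications (103^3). Strassen: 823543 multiplications (7^7, after padding to 128x128). Strassen reduces 8 recursive multiplications to 7 at each level.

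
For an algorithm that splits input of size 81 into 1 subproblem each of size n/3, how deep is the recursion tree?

For divide and conquer with division factor 3:

Problem sizes at each level:
Level 0: 81
Level 1: 27
Level 2: 9
Level 3: 3
Level 4: 1

The root is level 0 and the size-1 base case is level 4 (the tree spans levels 0 through 4, i.e. 5 levels counting the root), so the depth is the number of divisions: log_3(81) = 4

The recursion tree depth is log_3(81) = 4. At each level, the problem size is divided by 3, so it takes 4 divisions to reduce to a base case of size 1. The algorithm makes 1 recursive call at each level.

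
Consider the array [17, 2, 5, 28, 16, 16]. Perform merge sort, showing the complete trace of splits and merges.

Merge sort trace:

Split: [17, 2, 5, 28, 16, 16] -> [17, 2, 5] and [28, 16, 16]
  Split: [17, 2, 5] -> [17] and [2, 5]
    Split: [2, 5] -> [2] and [5]
    Merge: [2] + [5] -> [2, 5]
  Merge: [17] + [2, 5] -> [2, 5, 17]
  Split: [28, 16, 16] -> [28] and [16, 16]
    Split: [16, 16] -> [16] and [16]
    Merge: [16] + [16] -> [16, 16]
  Merge: [28] + [16, 16] -> [16, 16, 28]
Merge: [2, 5, 17] + [16, 16, 28] -> [2, 5, 16, 16, 17, 28]

Final sorted array: [2, 5, 16, 16, 17, 28]

The merge sort proceeds by recursively splitting the array and merging sorted halves.
After all merges, the sorted array is [2, 5, 16, 16, 17, 28].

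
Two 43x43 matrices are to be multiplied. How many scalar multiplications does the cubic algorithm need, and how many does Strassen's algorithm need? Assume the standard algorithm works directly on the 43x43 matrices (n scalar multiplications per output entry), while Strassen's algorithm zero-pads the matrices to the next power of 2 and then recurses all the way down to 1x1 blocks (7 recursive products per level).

Matrix multiplication for 43x43 matrices:

Strassen's algorithm requires power-of-2 dimensions. Pad 43x43 to 64x64 (next power of 2).

Standard algorithm: 43^3 = 79507 multiplications
Strassen's algorithm: 7^(log2(64)) = 7^6 = 117649 multiplications
Difference: 79507 - 117649 = -38142 (Strassen uses MORE here due to padding overhead — for small or just-over-power-of-2 n, padding can outweigh the per-level savings)

Standard: 79507 multiplications (43^3). Strassen: 117649 multiplications (7^6, after padding to 64x64). Strassen reduces 8 recursive multiplications to 7 at each level.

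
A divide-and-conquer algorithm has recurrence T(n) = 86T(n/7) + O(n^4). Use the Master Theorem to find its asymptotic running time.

Master Theorem for T(n) = 86T(n/7) + O(n^4):

a = 86, b = 7, c = 4
log_b(a) = log_7(86) = 2.2891

Case 3: c = 4 > log_7(86) = 2.2891
T(n) = O(n^4) = O(n^4)

For T(n) = 86T(n/7) + O(n^4): log_7(86) = 2.2891. This is Case 3 of the Master Theorem (c > log_b(a), work dominated by root), giving O(n^4).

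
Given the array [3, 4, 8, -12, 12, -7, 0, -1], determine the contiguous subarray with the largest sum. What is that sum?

Using Kadane's algorithm on [3, 4, 8, -12, 12, -7, 0, -1]:

Scanning through the array:
Position 1 (value 4): max_ending_here = 7, max_so_far = 7
Position 2 (value 8): max_ending_here = 15, max_so_far = 15
Position 3 (value -12): max_ending_here = 3, max_so_far = 15
Position 4 (value 12): max_ending_here = 15, max_so_far = 15
Position 5 (value -7): max_ending_here = 8, max_so_far = 15
Position 6 (value 0): max_ending_here = 8, max_so_far = 15
Position 7 (value -1): max_ending_here = 7, max_so_far = 15

Maximum subarray: [3, 4, 8]
Maximum sum: 15

The maximum subarray is [3, 4, 8] with sum 15. This subarray runs from index 0 to index 2.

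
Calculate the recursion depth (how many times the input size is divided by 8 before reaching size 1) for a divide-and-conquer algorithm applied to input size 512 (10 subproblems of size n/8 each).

For divide and conquer with division factor 8:

Problem sizes at each level:
Level 0: 512
Level 1: 64
Level 2: 8
Level 3: 1

The root is level 0 and the size-1 base case is level 3 (the tree spans levels 0 through 3, i.e. 4 levels counting the root), so the depth is the number of divisions: log_8(512) = 3

The recursion tree depth is log_8(512) = 3. At each level, the problem size is divided by 8, so it takes 3 divisions to reduce to a base case of size 1. The algorithm makes 10 recursive calls at each level.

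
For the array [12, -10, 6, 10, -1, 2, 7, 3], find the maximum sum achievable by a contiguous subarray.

Using Kadane's algorithm on [12, -10, 6, 10, -1, 2, 7, 3]:

Scanning through the array:
Position 1 (value -10): max_ending_here = 2, max_so_far = 12
Position 2 (value 6): max_ending_here = 8, max_so_far = 12
Position 3 (value 10): max_ending_here = 18, max_so_far = 18
Position 4 (value -1): max_ending_here = 17, max_so_far = 18
Position 5 (value 2): max_ending_here = 19, max_so_far = 19
Position 6 (value 7): max_ending_here = 26, max_so_far = 26
Position 7 (value 3): max_ending_here = 29, max_so_far = 29

Maximum subarray: [12, -10, 6, 10, -1, 2, 7, 3]
Maximum sum: 29

The maximum subarray is [12, -10, 6, 10, -1, 2, 7, 3] with sum 29. This subarray runs from index 0 to index 7.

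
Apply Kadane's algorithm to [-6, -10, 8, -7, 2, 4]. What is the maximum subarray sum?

Using Kadane's algorithm on [-6, -10, 8, -7, 2, 4]:

Scanning through the array:
Position 1 (value -10): max_ending_here = -10, max_so_far = -6
Position 2 (value 8): max_ending_here = 8, max_so_far = 8
Position 3 (value -7): max_ending_here = 1, max_so_far = 8
Position 4 (value 2): max_ending_here = 3, max_so_far = 8
Position 5 (value 4): max_ending_here = 7, max_so_far = 8

Maximum subarray: [8]
Maximum sum: 8

The maximum subarray is [8] with sum 8. This subarray runs from index 2 to index 2.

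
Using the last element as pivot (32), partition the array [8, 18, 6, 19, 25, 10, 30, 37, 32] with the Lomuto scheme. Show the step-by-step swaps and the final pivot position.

Lomuto partition with pivot = 32:

Initial array: [8, 18, 6, 19, 25, 10, 30, 37, 32]

arr[0]=8 <= 32: swap with position 0, array becomes [8, 18, 6, 19, 25, 10, 30, 37, 32]
arr[1]=18 <= 32: swap with position 1, array becomes [8, 18, 6, 19, 25, 10, 30, 37, 32]
arr[2]=6 <= 32: swap with position 2, array becomes [8, 18, 6, 19, 25, 10, 30, 37, 32]
arr[3]=19 <= 32: swap with position 3, array becomes [8, 18, 6, 19, 25, 10, 30, 37, 32]
arr[4]=25 <= 32: swap with position 4, array becomes [8, 18, 6, 19, 25, 10, 30, 37, 32]
arr[5]=10 <= 32: swap with position 5, array becomes [8, 18, 6, 19, 25, 10, 30, 37, 32]
arr[6]=30 <= 32: swap with position 6, array becomes [8, 18, 6, 19, 25, 10, 30, 37, 32]
arr[7]=37 > 32: no swap

Place pivot at position 7: [8, 18, 6, 19, 25, 10, 30, 32, 37]
Pivot position: 7

After partitioning with pivot 32, the array becomes [8, 18, 6, 19, 25, 10, 30, 32, 37]. The pivot is placed at index 7. All elements to the left of the pivot are <= 32, and all elements to the right are > 32.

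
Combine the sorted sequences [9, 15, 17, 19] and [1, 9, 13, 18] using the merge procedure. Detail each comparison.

Merging process:

Compare 9 vs 1: take 1 from right. Merged: [1]
Compare 9 vs 9: take 9 from left. Merged: [1, 9]
Compare 15 vs 9: take 9 from right. Merged: [1, 9, 9]
Compare 15 vs 13: take 13 from right. Merged: [1, 9, 9, 13]
Compare 15 vs 18: take 15 from left. Merged: [1, 9, 9, 13, 15]
Compare 17 vs 18: take 17 from left. Merged: [1, 9, 9, 13, 15, 17]
Compare 19 vs 18: take 18 from right. Merged: [1, 9, 9, 13, 15, 17, 18]
Append remaining from left: [19]. Merged: [1, 9, 9, 13, 15, 17, 18, 19]

Final merged array: [1, 9, 9, 13, 15, 17, 18, 19]
Total comparisons: 7

The merged array is [1, 9, 9, 13, 15, 17, 18, 19], requiring 7 comparisons. The merge step runs in O(n) time where n is the total number of elements.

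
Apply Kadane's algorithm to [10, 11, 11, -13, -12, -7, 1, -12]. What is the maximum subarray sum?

Using Kadane's algorithm on [10, 11, 11, -13, -12, -7, 1, -12]:

Scanning through the array:
Position 1 (value 11): max_ending_here = 21, max_so_far = 21
Position 2 (value 11): max_ending_here = 32, max_so_far = 32
Position 3 (value -13): max_ending_here = 19, max_so_far = 32
Position 4 (value -12): max_ending_here = 7, max_so_far = 32
Position 5 (value -7): max_ending_here = 0, max_so_far = 32
Position 6 (value 1): max_ending_here = 1, max_so_far = 32
Position 7 (value -12): max_ending_here = -11, max_so_far = 32

Maximum subarray: [10, 11, 11]
Maximum sum: 32

The maximum subarray is [10, 11, 11] with sum 32. This subarray runs from index 0 to index 2.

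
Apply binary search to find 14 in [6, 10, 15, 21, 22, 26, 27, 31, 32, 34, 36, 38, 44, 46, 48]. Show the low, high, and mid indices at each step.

Binary search for 14 in [6, 10, 15, 21, 22, 26, 27, 31, 32, 34, 36, 38, 44, 46, 48]:

lo=0, hi=14, mid=7, arr[mid]=31 -> 31 > 14, search left half
lo=0, hi=6, mid=3, arr[mid]=21 -> 21 > 14, search left half
lo=0, hi=2, mid=1, arr[mid]=10 -> 10 < 14, search right half
lo=2, hi=2, mid=2, arr[mid]=15 -> 15 > 14, search left half
lo=2 > hi=1, target 14 not found

Binary search determines that 14 is not in the array after 4 comparisons. The search space was exhausted without finding the target.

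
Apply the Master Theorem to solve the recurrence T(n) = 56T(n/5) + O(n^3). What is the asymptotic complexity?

Master Theorem for T(n) = 56T(n/5) + O(n^3):

a = 56, b = 5, c = 3
log_b(a) = log_5(56) = 2.5011

Case 3: c = 3 > log_5(56) = 2.5011
T(n) = O(n^3) = O(n^3)

For T(n) = 56T(n/5) + O(n^3): log_5(56) = 2.5011. This is Case 3 of the Master Theorem (c > log_b(a), work dominated by root), giving O(n^3).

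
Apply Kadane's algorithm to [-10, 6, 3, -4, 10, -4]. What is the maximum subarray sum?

Using Kadane's algorithm on [-10, 6, 3, -4, 10, -4]:

Scanning through the array:
Position 1 (value 6): max_ending_here = 6, max_so_far = 6
Position 2 (value 3): max_ending_here = 9, max_so_far = 9
Position 3 (value -4): max_ending_here = 5, max_so_far = 9
Position 4 (value 10): max_ending_here = 15, max_so_far = 15
Position 5 (value -4): max_ending_here = 11, max_so_far = 15

Maximum subarray: [6, 3, -4, 10]
Maximum sum: 15

The maximum subarray is [6, 3, -4, 10] with sum 15. This subarray runs from index 1 to index 4.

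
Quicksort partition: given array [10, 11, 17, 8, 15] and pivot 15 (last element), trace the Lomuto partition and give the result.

Lomuto partition with pivot = 15:

Initial array: [10, 11, 17, 8, 15]

arr[0]=10 <= 15: swap with position 0, array becomes [10, 11, 17, 8, 15]
arr[1]=11 <= 15: swap with position 1, array becomes [10, 11, 17, 8, 15]
arr[2]=17 > 15: no swap
arr[3]=8 <= 15: swap with position 2, array becomes [10, 11, 8, 17, 15]

Place pivot at position 3: [10, 11, 8, 15, 17]
Pivot position: 3

After partitioning with pivot 15, the array becomes [10, 11, 8, 15, 17]. The pivot is placed at index 3. All elements to the left of the pivot are <= 15, and all elements to the right are > 15.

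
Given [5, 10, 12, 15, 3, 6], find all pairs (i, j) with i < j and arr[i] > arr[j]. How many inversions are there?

Finding inversions in [5, 10, 12, 15, 3, 6]:

(0, 4): arr[0]=5 > arr[4]=3
(1, 4): arr[1]=10 > arr[4]=3
(1, 5): arr[1]=10 > arr[5]=6
(2, 4): arr[2]=12 > arr[4]=3
(2, 5): arr[2]=12 > arr[5]=6
(3, 4): arr[3]=15 > arr[4]=3
(3, 5): arr[3]=15 > arr[5]=6

Total inversions: 7

The array has 7 inversion(s): (0,4), (1,4), (1,5), (2,4), (2,5), (3,4), (3,5). Each pair (i,j) satisfies i < j and arr[i] > arr[j].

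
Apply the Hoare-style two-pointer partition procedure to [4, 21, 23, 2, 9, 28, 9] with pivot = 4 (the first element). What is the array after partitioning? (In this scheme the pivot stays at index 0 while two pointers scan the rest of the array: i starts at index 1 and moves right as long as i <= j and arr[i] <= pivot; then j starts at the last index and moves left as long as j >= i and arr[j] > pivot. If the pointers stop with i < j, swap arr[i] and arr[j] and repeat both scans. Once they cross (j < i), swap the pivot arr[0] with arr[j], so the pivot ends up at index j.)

Hoare-style two-pointer partition with pivot = 4:

Initial array: [4, 21, 23, 2, 9, 28, 9]

Pointers start at i = 1, j = 6.
i stops at index 1 (arr[1]=21 > 4), j stops at index 3 (arr[3]=2 <= 4): swap arr[1] and arr[3], array becomes [4, 2, 23, 21, 9, 28, 9]
i ends at 2, j ends at 1: the pointers have crossed (j < i), so scanning stops.

Swap pivot arr[0] with arr[1] to place pivot at position 1: [2, 4, 23, 21, 9, 28, 9]
Pivot position: 1

After partitioning with pivot 4, the array becomes [2, 4, 23, 21, 9, 28, 9]. The pivot is placed at index 1. All elements to the left of the pivot are <= 4, and all elements to the right are > 4.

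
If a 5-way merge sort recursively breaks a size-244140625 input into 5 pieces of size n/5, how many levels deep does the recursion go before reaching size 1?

For divide and conquer with division factor 5:

Problem sizes at each level:
Level 0: 244140625
Level 1: 48828125
Level 2: 9765625
Level 3: 1953125
Level 4: 390625
Level 5: 78125
Level 6: 15625
Level 7: 3125
Level 8: 625
Level 9: 125
Level 10: 25
Level 11: 5
Level 12: 1

The root is level 0 and the size-1 base case is level 12 (the tree spans levels 0 through 12, i.e. 13 levels counting the root), so the depth is the number of divisions: log_5(244140625) = 12

The recursion tree depth is log_5(244140625) = 12. At each level, the problem size is divided by 5, so it takes 12 divisions to reduce to a base case of size 1. The algorithm makes 5 recursive calls at each level.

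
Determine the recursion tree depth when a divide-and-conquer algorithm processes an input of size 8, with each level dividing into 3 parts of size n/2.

For divide and conquer with division factor 2:

Problem sizes at each level:
Level 0: 8
Level 1: 4
Level 2: 2
Level 3: 1

The root is level 0 and the size-1 base case is level 3 (the tree spans levels 0 through 3, i.e. 4 levels counting the root), so the depth is the number of divisions: log_2(8) = 3

The recursion tree depth is log_2(8) = 3. At each level, the problem size is divided by 2, so it takes 3 divisions to reduce to a base case of size 1. The algorithm makes 3 recursive calls at each level.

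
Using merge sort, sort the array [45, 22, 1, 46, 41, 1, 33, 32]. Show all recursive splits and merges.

Merge sort trace:

Split: [45, 22, 1, 46, 41, 1, 33, 32] -> [45, 22, 1, 46] and [41, 1, 33, 32]
  Split: [45, 22, 1, 46] -> [45, 22] and [1, 46]
    Split: [45, 22] -> [45] and [22]
    Merge: [45] + [22] -> [22, 45]
    Split: [1, 46] -> [1] and [46]
    Merge: [1] + [46] -> [1, 46]
  Merge: [22, 45] + [1, 46] -> [1, 22, 45, 46]
  Split: [41, 1, 33, 32] -> [41, 1] and [33, 32]
    Split: [41, 1] -> [41] and [1]
    Merge: [41] + [1] -> [1, 41]
    Split: [33, 32] -> [33] and [32]
    Merge: [33] + [32] -> [32, 33]
  Merge: [1, 41] + [32, 33] -> [1, 32, 33, 41]
Merge: [1, 22, 45, 46] + [1, 32, 33, 41] -> [1, 1, 22, 32, 33, 41, 45, 46]

Final sorted array: [1, 1, 22, 32, 33, 41, 45, 46]

The merge sort proceeds by recursively splitting the array and merging sorted halves.
After all merges, the sorted array is [1, 1, 22, 32, 33, 41, 45, 46].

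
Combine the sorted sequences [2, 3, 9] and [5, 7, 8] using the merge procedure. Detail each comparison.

Merging process:

Compare 2 vs 5: take 2 from left. Merged: [2]
Compare 3 vs 5: take 3 from left. Merged: [2, 3]
Compare 9 vs 5: take 5 from right. Merged: [2, 3, 5]
Compare 9 vs 7: take 7 from right. Merged: [2, 3, 5, 7]
Compare 9 vs 8: take 8 from right. Merged: [2, 3, 5, 7, 8]
Append remaining from left: [9]. Merged: [2, 3, 5, 7, 8, 9]

Final merged array: [2, 3, 5, 7, 8, 9]
Total comparisons: 5

The merged array is [2, 3, 5, 7, 8, 9], requiring 5 comparisons. The merge step runs in O(n) time where n is the total number of elements.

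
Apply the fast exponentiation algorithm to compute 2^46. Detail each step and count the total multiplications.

Computing 2^46 by squaring (build up from 2^1; each line after the first costs one multiplication):

2^1 = 2
2^2 = (2^1)^2 = 2^2 = 4
2^4 = (2^2)^2 = 4^2 = 16
2^5 = 2 * 2^4 = 2 * 16 = 32
2^10 = (2^5)^2 = 32^2 = 1024
2^11 = 2 * 2^10 = 2 * 1024 = 2048
2^22 = (2^11)^2 = 2048^2 = 4194304
2^23 = 2 * 2^22 = 2 * 4194304 = 8388608
2^46 = (2^23)^2 = 8388608^2 = 70368744177664

Result: 70368744177664
Multiplications needed: 8 (8 lines after 2^1)

2^46 = 70368744177664. Using exponentiation by squaring, this requires 8 multiplications. The key idea: if the exponent is even, square the half-power; if odd, multiply by the base once.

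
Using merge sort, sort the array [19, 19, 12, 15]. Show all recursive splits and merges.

Merge sort trace:

Split: [19, 19, 12, 15] -> [19, 19] and [12, 15]
  Split: [19, 19] -> [19] and [19]
  Merge: [19] + [19] -> [19, 19]
  Split: [12, 15] -> [12] and [15]
  Merge: [12] + [15] -> [12, 15]
Merge: [19, 19] + [12, 15] -> [12, 15, 19, 19]

Final sorted array: [12, 15, 19, 19]

The merge sort proceeds by recursively splitting the array and merging sorted halves.
After all merges, the sorted array is [12, 15, 19, 19].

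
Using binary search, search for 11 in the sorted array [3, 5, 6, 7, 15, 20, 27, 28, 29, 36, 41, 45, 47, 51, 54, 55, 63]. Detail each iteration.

Binary search for 11 in [3, 5, 6, 7, 15, 20, 27, 28, 29, 36, 41, 45, 47, 51, 54, 55, 63]:

lo=0, hi=16, mid=8, arr[mid]=29 -> 29 > 11, search left half
lo=0, hi=7, mid=3, arr[mid]=7 -> 7 < 11, search right half
lo=4, hi=7, mid=5, arr[mid]=20 -> 20 > 11, search left half
lo=4, hi=4, mid=4, arr[mid]=15 -> 15 > 11, search left half
lo=4 > hi=3, target 11 not found

Binary search determines that 11 is not in the array after 4 comparisons. The search space was exhausted without finding the target.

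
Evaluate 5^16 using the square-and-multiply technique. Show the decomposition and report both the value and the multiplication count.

Computing 5^16 by squaring (build up from 5^1; each line after the first costs one multiplication):

5^1 = 5
5^2 = (5^1)^2 = 5^2 = 25
5^4 = (5^2)^2 = 25^2 = 625
5^8 = (5^4)^2 = 625^2 = 390625
5^16 = (5^8)^2 = 390625^2 = 152587890625

Result: 152587890625
Multiplications needed: 4 (4 lines after 5^1)

5^16 = 152587890625. Using exponentiation by squaring, this requires 4 multiplications. The key idea: if the exponent is even, square the half-power; if odd, multiply by the base once.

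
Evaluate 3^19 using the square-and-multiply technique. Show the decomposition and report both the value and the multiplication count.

Computing 3^19 by squaring (build up from 3^1; each line after the first costs one multiplication):

3^1 = 3
3^2 = (3^1)^2 = 3^2 = 9
3^4 = (3^2)^2 = 9^2 = 81
3^8 = (3^4)^2 = 81^2 = 6561
3^9 = 3 * 3^8 = 3 * 6561 = 19683
3^18 = (3^9)^2 = 19683^2 = 387420489
3^19 = 3 * 3^18 = 3 * 387420489 = 1162261467

Result: 1162261467
Multiplications needed: 6 (6 lines after 3^1)

3^19 = 1162261467. Using exponentiation by squaring, this requires 6 multiplications. The key idea: if the exponent is even, square the half-power; if odd, multiply by the base once.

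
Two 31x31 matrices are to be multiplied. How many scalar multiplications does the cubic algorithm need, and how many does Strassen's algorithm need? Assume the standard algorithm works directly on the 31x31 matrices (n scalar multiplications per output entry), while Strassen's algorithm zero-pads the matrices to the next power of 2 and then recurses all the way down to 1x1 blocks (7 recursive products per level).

Matrix multiplication for 31x31 matrices:

Strassen's algorithm requires power-of-2 dimensions. Pad 31x31 to 32x32 (next power of 2).

Standard algorithm: 31^3 = 29791 multiplications
Strassen's algorithm: 7^(log2(32)) = 7^5 = 16807 multiplications
Savings: 29791 - 16807 = 12984 multiplications

Standard: 29791 multiplications (31^3). Strassen: 16807 multiplications (7^5, after padding to 32x32). Strassen reduces 8 recursive multiplications to 7 at each level.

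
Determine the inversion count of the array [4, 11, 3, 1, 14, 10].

Finding inversions in [4, 11, 3, 1, 14, 10]:

(0, 2): arr[0]=4 > arr[2]=3
(0, 3): arr[0]=4 > arr[3]=1
(1, 2): arr[1]=11 > arr[2]=3
(1, 3): arr[1]=11 > arr[3]=1
(1, 5): arr[1]=11 > arr[5]=10
(2, 3): arr[2]=3 > arr[3]=1
(4, 5): arr[4]=14 > arr[5]=10

Total inversions: 7

The array has 7 inversion(s): (0,2), (0,3), (1,2), (1,3), (1,5), (2,3), (4,5). Each pair (i,j) satisfies i < j and arr[i] > arr[j].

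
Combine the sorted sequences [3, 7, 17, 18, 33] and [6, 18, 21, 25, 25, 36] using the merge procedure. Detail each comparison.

Merging process:

Compare 3 vs 6: take 3 from left. Merged: [3]
Compare 7 vs 6: take 6 from right. Merged: [3, 6]
Compare 7 vs 18: take 7 from left. Merged: [3, 6, 7]
Compare 17 vs 18: take 17 from left. Merged: [3, 6, 7, 17]
Compare 18 vs 18: take 18 from left. Merged: [3, 6, 7, 17, 18]
Compare 33 vs 18: take 18 from right. Merged: [3, 6, 7, 17, 18, 18]
Compare 33 vs 21: take 21 from right. Merged: [3, 6, 7, 17, 18, 18, 21]
Compare 33 vs 25: take 25 from right. Merged: [3, 6, 7, 17, 18, 18, 21, 25]
Compare 33 vs 25: take 25 from right. Merged: [3, 6, 7, 17, 18, 18, 21, 25, 25]
Compare 33 vs 36: take 33 from left. Merged: [3, 6, 7, 17, 18, 18, 21, 25, 25, 33]
Append remaining from right: [36]. Merged: [3, 6, 7, 17, 18, 18, 21, 25, 25, 33, 36]

Final merged array: [3, 6, 7, 17, 18, 18, 21, 25, 25, 33, 36]
Total comparisons: 10

The merged array is [3, 6, 7, 17, 18, 18, 21, 25, 25, 33, 36], requiring 10 comparisons. The merge step runs in O(n) time where n is the total number of elements.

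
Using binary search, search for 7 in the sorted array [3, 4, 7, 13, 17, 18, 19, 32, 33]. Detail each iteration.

Binary search for 7 in [3, 4, 7, 13, 17, 18, 19, 32, 33]:

lo=0, hi=8, mid=4, arr[mid]=17 -> 17 > 7, search left half
lo=0, hi=3, mid=1, arr[mid]=4 -> 4 < 7, search right half
lo=2, hi=3, mid=2, arr[mid]=7 -> Found target at index 2!

Binary search finds 7 at index 2 after 3 comparisons. The search repeatedly halves the search space by comparing with the middle element.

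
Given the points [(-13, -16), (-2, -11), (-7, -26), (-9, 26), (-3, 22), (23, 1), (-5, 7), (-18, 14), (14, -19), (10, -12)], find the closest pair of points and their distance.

Computing all pairwise distances among 10 points:

d((-13, -16), (-2, -11)) = 12.083
d((-13, -16), (-7, -26)) = 11.6619
d((-13, -16), (-9, 26)) = 42.19
d((-13, -16), (-3, 22)) = 39.2938
d((-13, -16), (23, 1)) = 39.8121
d((-13, -16), (-5, 7)) = 24.3516
d((-13, -16), (-18, 14)) = 30.4138
d((-13, -16), (14, -19)) = 27.1662
d((-13, -16), (10, -12)) = 23.3452
d((-2, -11), (-7, -26)) = 15.8114
d((-2, -11), (-9, 26)) = 37.6563
d((-2, -11), (-3, 22)) = 33.0151
d((-2, -11), (23, 1)) = 27.7308
d((-2, -11), (-5, 7)) = 18.2483
d((-2, -11), (-18, 14)) = 29.6816
d((-2, -11), (14, -19)) = 17.8885
d((-2, -11), (10, -12)) = 12.0416
d((-7, -26), (-9, 26)) = 52.0384
d((-7, -26), (-3, 22)) = 48.1664
d((-7, -26), (23, 1)) = 40.3609
d((-7, -26), (-5, 7)) = 33.0606
d((-7, -26), (-18, 14)) = 41.4849
d((-7, -26), (14, -19)) = 22.1359
d((-7, -26), (10, -12)) = 22.0227
d((-9, 26), (-3, 22)) = 7.2111 <-- minimum
d((-9, 26), (23, 1)) = 40.6079
d((-9, 26), (-5, 7)) = 19.4165
d((-9, 26), (-18, 14)) = 15.0
d((-9, 26), (14, -19)) = 50.5371
d((-9, 26), (10, -12)) = 42.4853
d((-3, 22), (23, 1)) = 33.4215
d((-3, 22), (-5, 7)) = 15.1327
d((-3, 22), (-18, 14)) = 17.0
d((-3, 22), (14, -19)) = 44.3847
d((-3, 22), (10, -12)) = 36.4005
d((23, 1), (-5, 7)) = 28.6356
d((23, 1), (-18, 14)) = 43.0116
d((23, 1), (14, -19)) = 21.9317
d((23, 1), (10, -12)) = 18.3848
d((-5, 7), (-18, 14)) = 14.7648
d((-5, 7), (14, -19)) = 32.2025
d((-5, 7), (10, -12)) = 24.2074
d((-18, 14), (14, -19)) = 45.9674
d((-18, 14), (10, -12)) = 38.2099
d((14, -19), (10, -12)) = 8.0623

Closest pair: (-9, 26) and (-3, 22) with distance 7.2111

The closest pair is (-9, 26) and (-3, 22) with Euclidean distance 7.2111. For 10 points, brute-force pairwise comparison is shown above. For large n, the divide-and-conquer algorithm (sort by x, recurse on halves, check the dividing strip) achieves O(n log n).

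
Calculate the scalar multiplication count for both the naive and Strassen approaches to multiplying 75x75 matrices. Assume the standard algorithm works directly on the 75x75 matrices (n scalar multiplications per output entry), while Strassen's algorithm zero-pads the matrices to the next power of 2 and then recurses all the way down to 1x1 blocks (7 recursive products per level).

Matrix multiplication for 75x75 matrices:

Strassen's algorithm requires power-of-2 dimensions. Pad 75x75 to 128x128 (next power of 2).

Standard algorithm: 75^3 = 421875 multiplications
Strassen's algorithm: 7^(log2(128)) = 7^7 = 823543 multiplications
Difference: 421875 - 823543 = -401668 (Strassen uses MORE here due to padding overhead — for small or just-over-power-of-2 n, padding can outweigh the per-level savings)

Standard: 421875 multiplications (75^3). Strassen: 823543 multiplications (7^7, after padding to 128x128). Strassen reduces 8 recursive multiplications to 7 at each level.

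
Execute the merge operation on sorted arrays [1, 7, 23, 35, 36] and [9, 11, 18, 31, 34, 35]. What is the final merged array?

Merging process:

Compare 1 vs 9: take 1 from left. Merged: [1]
Compare 7 vs 9: take 7 from left. Merged: [1, 7]
Compare 23 vs 9: take 9 from right. Merged: [1, 7, 9]
Compare 23 vs 11: take 11 from right. Merged: [1, 7, 9, 11]
Compare 23 vs 18: take 18 from right. Merged: [1, 7, 9, 11, 18]
Compare 23 vs 31: take 23 from left. Merged: [1, 7, 9, 11, 18, 23]
Compare 35 vs 31: take 31 from right. Merged: [1, 7, 9, 11, 18, 23, 31]
Compare 35 vs 34: take 34 from right. Merged: [1, 7, 9, 11, 18, 23, 31, 34]
Compare 35 vs 35: take 35 from left. Merged: [1, 7, 9, 11, 18, 23, 31, 34, 35]
Compare 36 vs 35: take 35 from right. Merged: [1, 7, 9, 11, 18, 23, 31, 34, 35, 35]
Append remaining from left: [36]. Merged: [1, 7, 9, 11, 18, 23, 31, 34, 35, 35, 36]

Final merged array: [1, 7, 9, 11, 18, 23, 31, 34, 35, 35, 36]
Total comparisons: 10

The merged array is [1, 7, 9, 11, 18, 23, 31, 34, 35, 35, 36], requiring 10 comparisons. The merge step runs in O(n) time where n is the total number of elements.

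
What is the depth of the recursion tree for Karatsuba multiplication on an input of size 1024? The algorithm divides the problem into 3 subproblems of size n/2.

For divide and conquer with division factor 2:

Problem sizes at each level:
Level 0: 1024
Level 1: 512
Level 2: 256
Level 3: 128
Level 4: 64
Level 5: 32
Level 6: 16
Level 7: 8
Level 8: 4
Level 9: 2
Level 10: 1

The root is level 0 and the size-1 base case is level 10 (the tree spans levels 0 through 10, i.e. 11 levels counting the root), so the depth is the number of divisions: log_2(1024) = 10

The recursion tree depth is log_2(1024) = 10. At each level, the problem size is divided by 2, so it takes 10 divisions to reduce to a base case of size 1. The algorithm makes 3 recursive calls at each level.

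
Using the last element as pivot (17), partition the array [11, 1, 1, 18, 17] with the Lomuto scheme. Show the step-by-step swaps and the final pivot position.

Lomuto partition with pivot = 17:

Initial array: [11, 1, 1, 18, 17]

arr[0]=11 <= 17: swap with position 0, array becomes [11, 1, 1, 18, 17]
arr[1]=1 <= 17: swap with position 1, array becomes [11, 1, 1, 18, 17]
arr[2]=1 <= 17: swap with position 2, array becomes [11, 1, 1, 18, 17]
arr[3]=18 > 17: no swap

Place pivot at position 3: [11, 1, 1, 17, 18]
Pivot position: 3

After partitioning with pivot 17, the array becomes [11, 1, 1, 17, 18]. The pivot is placed at index 3. All elements to the left of the pivot are <= 17, and all elements to the right are > 17.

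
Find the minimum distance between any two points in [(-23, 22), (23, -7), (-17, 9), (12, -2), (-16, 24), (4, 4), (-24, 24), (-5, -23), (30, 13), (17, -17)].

Computing all pairwise distances among 10 points:

d((-23, 22), (23, -7)) = 54.3783
d((-23, 22), (-17, 9)) = 14.3178
d((-23, 22), (12, -2)) = 42.4382
d((-23, 22), (-16, 24)) = 7.2801
d((-23, 22), (4, 4)) = 32.45
d((-23, 22), (-24, 24)) = 2.2361 <-- minimum
d((-23, 22), (-5, -23)) = 48.4665
d((-23, 22), (30, 13)) = 53.7587
d((-23, 22), (17, -17)) = 55.8659
d((23, -7), (-17, 9)) = 43.0813
d((23, -7), (12, -2)) = 12.083
d((23, -7), (-16, 24)) = 49.8197
d((23, -7), (4, 4)) = 21.9545
d((23, -7), (-24, 24)) = 56.3028
d((23, -7), (-5, -23)) = 32.249
d((23, -7), (30, 13)) = 21.1896
d((23, -7), (17, -17)) = 11.6619
d((-17, 9), (12, -2)) = 31.0161
d((-17, 9), (-16, 24)) = 15.0333
d((-17, 9), (4, 4)) = 21.587
d((-17, 9), (-24, 24)) = 16.5529
d((-17, 9), (-5, -23)) = 34.176
d((-17, 9), (30, 13)) = 47.1699
d((-17, 9), (17, -17)) = 42.8019
d((12, -2), (-16, 24)) = 38.2099
d((12, -2), (4, 4)) = 10.0
d((12, -2), (-24, 24)) = 44.4072
d((12, -2), (-5, -23)) = 27.0185
d((12, -2), (30, 13)) = 23.4307
d((12, -2), (17, -17)) = 15.8114
d((-16, 24), (4, 4)) = 28.2843
d((-16, 24), (-24, 24)) = 8.0
d((-16, 24), (-5, -23)) = 48.2701
d((-16, 24), (30, 13)) = 47.2969
d((-16, 24), (17, -17)) = 52.6308
d((4, 4), (-24, 24)) = 34.4093
d((4, 4), (-5, -23)) = 28.4605
d((4, 4), (30, 13)) = 27.5136
d((4, 4), (17, -17)) = 24.6982
d((-24, 24), (-5, -23)) = 50.6952
d((-24, 24), (30, 13)) = 55.109
d((-24, 24), (17, -17)) = 57.9828
d((-5, -23), (30, 13)) = 50.2096
d((-5, -23), (17, -17)) = 22.8035
d((30, 13), (17, -17)) = 32.6956

Closest pair: (-23, 22) and (-24, 24) with distance 2.2361

The closest pair is (-23, 22) and (-24, 24) with Euclidean distance 2.2361. For 10 points, brute-force pairwise comparison is shown above. For large n, the divide-and-conquer algorithm (sort by x, recurse on halves, check the dividing strip) achieves O(n log n).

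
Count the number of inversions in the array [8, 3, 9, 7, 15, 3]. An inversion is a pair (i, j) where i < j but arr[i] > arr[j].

Finding inversions in [8, 3, 9, 7, 15, 3]:

(0, 1): arr[0]=8 > arr[1]=3
(0, 3): arr[0]=8 > arr[3]=7
(0, 5): arr[0]=8 > arr[5]=3
(2, 3): arr[2]=9 > arr[3]=7
(2, 5): arr[2]=9 > arr[5]=3
(3, 5): arr[3]=7 > arr[5]=3
(4, 5): arr[4]=15 > arr[5]=3

Total inversions: 7

The array has 7 inversion(s): (0,1), (0,3), (0,5), (2,3), (2,5), (3,5), (4,5). Each pair (i,j) satisfies i < j and arr[i] > arr[j].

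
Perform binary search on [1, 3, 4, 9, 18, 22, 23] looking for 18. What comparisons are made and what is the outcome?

Binary search for 18 in [1, 3, 4, 9, 18, 22, 23]:

lo=0, hi=6, mid=3, arr[mid]=9 -> 9 < 18, search right half
lo=4, hi=6, mid=5, arr[mid]=22 -> 22 > 18, search left half
lo=4, hi=4, mid=4, arr[mid]=18 -> Found target at index 4!

Binary search finds 18 at index 4 after 3 comparisons. The search repeatedly halves the search space by comparing with the middle element.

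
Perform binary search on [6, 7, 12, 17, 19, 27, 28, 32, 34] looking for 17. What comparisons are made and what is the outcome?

Binary search for 17 in [6, 7, 12, 17, 19, 27, 28, 32, 34]:

lo=0, hi=8, mid=4, arr[mid]=19 -> 19 > 17, search left half
lo=0, hi=3, mid=1, arr[mid]=7 -> 7 < 17, search right half
lo=2, hi=3, mid=2, arr[mid]=12 -> 12 < 17, search right half
lo=3, hi=3, mid=3, arr[mid]=17 -> Found target at index 3!

Binary search finds 17 at index 3 after 4 comparisons. The search repeatedly halves the search space by comparing with the middle element.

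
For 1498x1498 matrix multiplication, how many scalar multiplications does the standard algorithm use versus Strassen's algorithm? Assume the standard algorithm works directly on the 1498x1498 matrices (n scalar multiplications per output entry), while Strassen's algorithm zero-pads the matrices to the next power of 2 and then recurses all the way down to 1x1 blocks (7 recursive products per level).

Matrix multiplication for 1498x1498 matrices:

Strassen's algorithm requires power-of-2 dimensions. Pad 1498x1498 to 2048x2048 (next power of 2).

Standard algorithm: 1498^3 = 3361517992 multiplications
Strassen's algorithm: 7^(log2(2048)) = 7^11 = 1977326743 multiplications
Savings: 3361517992 - 1977326743 = 1384191249 multiplications

Standard: 3361517992 multiplications (1498^3). Strassen: 1977326743 multiplications (7^11, after padding to 2048x2048). Strassen reduces 8 recursive multiplications to 7 at each level.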